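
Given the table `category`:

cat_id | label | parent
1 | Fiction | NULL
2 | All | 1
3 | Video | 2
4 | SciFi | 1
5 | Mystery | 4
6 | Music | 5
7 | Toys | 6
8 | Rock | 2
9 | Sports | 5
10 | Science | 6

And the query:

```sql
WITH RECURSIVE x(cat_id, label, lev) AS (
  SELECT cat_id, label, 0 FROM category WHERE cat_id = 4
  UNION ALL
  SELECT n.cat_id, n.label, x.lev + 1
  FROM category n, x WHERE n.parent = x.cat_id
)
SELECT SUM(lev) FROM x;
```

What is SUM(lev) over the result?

Base: cat_id=4 (SciFi) at lev 0.
Iteration 1: rows with parent in {4} -> Mystery (id 5, lev 1).
Iteration 2: rows with parent in {5} -> Music (id 6, lev 2), Sports (id 9, lev 2).
Iteration 3: rows with parent in {6,9} -> Toys (id 7, lev 3), Science (id 10, lev 3).
Iteration 4: no rows with parent in {7,10}; recursion stops.
SUM(lev) = 0 + 1 + 2 + 2 + 3 + 3 = 11.

11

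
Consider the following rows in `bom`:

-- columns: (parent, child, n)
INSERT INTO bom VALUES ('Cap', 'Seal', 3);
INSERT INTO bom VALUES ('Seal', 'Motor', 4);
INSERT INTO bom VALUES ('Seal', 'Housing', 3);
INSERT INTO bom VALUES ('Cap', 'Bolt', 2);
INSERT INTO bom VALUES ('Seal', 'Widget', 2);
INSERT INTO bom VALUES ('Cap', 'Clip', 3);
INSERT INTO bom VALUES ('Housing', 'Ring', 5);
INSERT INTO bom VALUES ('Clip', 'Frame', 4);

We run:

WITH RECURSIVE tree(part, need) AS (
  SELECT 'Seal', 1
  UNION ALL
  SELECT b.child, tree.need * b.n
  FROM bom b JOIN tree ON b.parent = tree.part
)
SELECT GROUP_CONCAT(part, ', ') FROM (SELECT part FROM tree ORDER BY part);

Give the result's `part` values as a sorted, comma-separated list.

Base: (Seal, need=1).
Iteration 1: components of {Seal} -> Housing = 1*3 = 3, Motor = 1*4 = 4, Widget = 1*2 = 2.
Iteration 2: components of {Housing,Motor,Widget} -> Ring = 3*5 = 15.
Iteration 3: no further components; recursion stops.

Housing, Motor, Ring, Seal, Widget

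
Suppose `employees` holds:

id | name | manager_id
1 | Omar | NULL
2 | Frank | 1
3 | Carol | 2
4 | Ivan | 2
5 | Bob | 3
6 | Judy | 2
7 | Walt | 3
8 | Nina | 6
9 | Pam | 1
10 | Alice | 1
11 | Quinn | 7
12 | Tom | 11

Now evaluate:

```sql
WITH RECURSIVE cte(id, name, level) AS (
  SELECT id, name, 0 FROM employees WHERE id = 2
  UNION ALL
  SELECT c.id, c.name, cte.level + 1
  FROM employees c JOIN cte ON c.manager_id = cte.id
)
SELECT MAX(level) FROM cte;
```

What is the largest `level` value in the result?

Base: id=2 (Frank) at level 0.
Iteration 1: rows with manager_id in {2} -> Carol (id 3, level 1), Ivan (id 4, level 1), Judy (id 6, level 1).
Iteration 2: rows with manager_id in {3,4,6} -> Bob (id 5, level 2), Walt (id 7, level 2), Nina (id 8, level 2).
Iteration 3: rows with manager_id in {5,7,8} -> Quinn (id 11, level 3).
Iteration 4: rows with manager_id in {11} -> Tom (id 12, level 4).
Iteration 5: no rows with manager_id in {12}; recursion stops.
level values: 0, 1, 1, 1, 2, 2, 2, 3, 4; the maximum is 4.

4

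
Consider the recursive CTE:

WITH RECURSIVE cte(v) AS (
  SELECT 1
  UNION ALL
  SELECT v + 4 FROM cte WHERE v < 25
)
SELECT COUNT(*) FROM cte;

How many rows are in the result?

Base: v=1.
Iteration 1: 1 < 25 holds -> v = 1 + 4 = 5.
Iteration 2: 5 < 25 holds -> v = 5 + 4 = 9.
Iteration 3: 9 < 25 holds -> v = 9 + 4 = 13.
Iteration 4: 13 < 25 holds -> v = 13 + 4 = 17.
Iteration 5: 17 < 25 holds -> v = 17 + 4 = 21.
Iteration 6: 21 < 25 holds -> v = 21 + 4 = 25.
Iteration 7: 25 < 25 fails; recursion stops.
Total rows emitted: 7.

7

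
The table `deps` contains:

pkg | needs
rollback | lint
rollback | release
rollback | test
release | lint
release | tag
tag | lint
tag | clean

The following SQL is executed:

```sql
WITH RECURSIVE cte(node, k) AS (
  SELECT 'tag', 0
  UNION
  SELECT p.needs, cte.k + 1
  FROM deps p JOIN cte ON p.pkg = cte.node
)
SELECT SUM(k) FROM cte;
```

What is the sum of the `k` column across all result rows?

Base: (tag, k=0).
Iteration 1: edges from {tag} -> (clean, k=1), (lint, k=1).
Iteration 2: no outgoing edges from {clean,lint}; recursion stops.
SUM(k) = 0 + 1 + 1 = 2.

2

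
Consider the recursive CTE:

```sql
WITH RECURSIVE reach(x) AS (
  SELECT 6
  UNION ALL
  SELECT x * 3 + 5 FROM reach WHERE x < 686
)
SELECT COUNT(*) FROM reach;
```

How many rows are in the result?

Base: x=6.
Iteration 1: 6 < 686 holds -> x = 6 * 3 + 5 = 23.
Iteration 2: 23 < 686 holds -> x = 23 * 3 + 5 = 74.
Iteration 3: 74 < 686 holds -> x = 74 * 3 + 5 = 227.
Iteration 4: 227 < 686 holds -> x = 227 * 3 + 5 = 686.
Iteration 5: 686 < 686 fails; recursion stops.
Total rows emitted: 5.

5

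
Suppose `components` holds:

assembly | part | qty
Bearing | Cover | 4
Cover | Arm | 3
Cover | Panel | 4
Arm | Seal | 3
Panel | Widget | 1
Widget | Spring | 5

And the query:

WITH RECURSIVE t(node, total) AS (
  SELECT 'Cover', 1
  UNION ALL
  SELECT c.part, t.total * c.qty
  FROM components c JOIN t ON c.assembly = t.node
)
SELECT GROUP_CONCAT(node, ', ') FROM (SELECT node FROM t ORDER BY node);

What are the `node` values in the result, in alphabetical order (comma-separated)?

Arm, Cover, Panel, Seal, Spring, Widget

Base: (Cover, total=1).
Iteration 1: components of {Cover} -> Arm = 1*3 = 3, Panel = 1*4 = 4.
Iteration 2: components of {Arm,Panel} -> Seal = 3*3 = 9, Widget = 4*1 = 4.
Iteration 3: components of {Seal,Widget} -> Spring = 4*5 = 20.
Iteration 4: no further components; recursion stops.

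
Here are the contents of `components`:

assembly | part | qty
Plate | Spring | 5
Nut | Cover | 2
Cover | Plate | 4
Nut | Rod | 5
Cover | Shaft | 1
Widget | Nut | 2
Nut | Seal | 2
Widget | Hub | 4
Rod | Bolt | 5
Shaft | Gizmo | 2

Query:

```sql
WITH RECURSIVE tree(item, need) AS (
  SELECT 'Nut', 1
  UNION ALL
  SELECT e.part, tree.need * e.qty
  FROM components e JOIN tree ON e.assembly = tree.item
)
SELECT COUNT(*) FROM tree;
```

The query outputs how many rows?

9

Base: (Nut, need=1).
Iteration 1: components of {Nut} -> Cover = 1*2 = 2, Rod = 1*5 = 5, Seal = 1*2 = 2.
Iteration 2: components of {Cover,Rod,Seal} -> Bolt = 5*5 = 25, Plate = 2*4 = 8, Shaft = 2*1 = 2.
Iteration 3: components of {Bolt,Plate,Shaft} -> Gizmo = 2*2 = 4, Spring = 8*5 = 40.
Iteration 4: no further components; recursion stops.
Total rows emitted: 9.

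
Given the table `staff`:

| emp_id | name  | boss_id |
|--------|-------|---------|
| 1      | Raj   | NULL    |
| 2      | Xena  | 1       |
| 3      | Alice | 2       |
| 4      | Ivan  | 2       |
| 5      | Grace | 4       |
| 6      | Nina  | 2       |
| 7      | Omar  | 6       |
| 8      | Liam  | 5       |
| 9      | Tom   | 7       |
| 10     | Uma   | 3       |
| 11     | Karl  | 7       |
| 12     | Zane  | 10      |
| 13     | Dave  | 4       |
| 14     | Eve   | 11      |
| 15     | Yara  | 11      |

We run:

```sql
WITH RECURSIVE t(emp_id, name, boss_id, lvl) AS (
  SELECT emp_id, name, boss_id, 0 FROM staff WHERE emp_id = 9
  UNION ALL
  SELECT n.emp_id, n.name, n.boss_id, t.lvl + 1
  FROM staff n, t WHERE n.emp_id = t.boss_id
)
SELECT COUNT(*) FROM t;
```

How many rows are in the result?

Base: emp_id=9 (Tom), boss_id=7, lvl 0.
Iteration 1: join on emp_id=7 -> Omar (id 7, boss_id=6, lvl 1).
Iteration 2: join on emp_id=6 -> Nina (id 6, boss_id=2, lvl 2).
Iteration 3: join on emp_id=2 -> Xena (id 2, boss_id=1, lvl 3).
Iteration 4: join on emp_id=1 -> Raj (id 1, boss_id=NULL, lvl 4).
Iteration 5: boss_id is NULL; no match; recursion stops.
Total rows emitted: 5.

5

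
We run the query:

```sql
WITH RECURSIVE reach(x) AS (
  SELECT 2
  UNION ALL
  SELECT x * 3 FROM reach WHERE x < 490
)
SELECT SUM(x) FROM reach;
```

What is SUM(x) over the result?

Base: x=2.
Iteration 1: 2 < 490 holds -> x = 2 * 3 = 6.
Iteration 2: 6 < 490 holds -> x = 6 * 3 = 18.
Iteration 3: 18 < 490 holds -> x = 18 * 3 = 54.
Iteration 4: 54 < 490 holds -> x = 54 * 3 = 162.
Iteration 5: 162 < 490 holds -> x = 162 * 3 = 486.
Iteration 6: 486 < 490 holds -> x = 486 * 3 = 1458.
Iteration 7: 1458 < 490 fails; recursion stops.
SUM(x) = 2 + 6 + 18 + 54 + 162 + 486 + 1458 = 2186.

2186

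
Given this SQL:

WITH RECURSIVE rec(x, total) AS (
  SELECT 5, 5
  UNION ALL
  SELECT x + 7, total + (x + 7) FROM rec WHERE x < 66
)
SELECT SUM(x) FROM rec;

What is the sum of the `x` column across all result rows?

Base: x=5, total=5.
Iteration 1: 5 < 66 holds -> x = 5 + 7 = 12, total = 5 + 12 = 17.
Iteration 2: 12 < 66 holds -> x = 12 + 7 = 19, total = 17 + 19 = 36.
Iteration 3: 19 < 66 holds -> x = 19 + 7 = 26, total = 36 + 26 = 62.
Iteration 4: 26 < 66 holds -> x = 26 + 7 = 33, total = 62 + 33 = 95.
Iteration 5: 33 < 66 holds -> x = 33 + 7 = 40, total = 95 + 40 = 135.
Iteration 6: 40 < 66 holds -> x = 40 + 7 = 47, total = 135 + 47 = 182.
Iteration 7: 47 < 66 holds -> x = 47 + 7 = 54, total = 182 + 54 = 236.
Iteration 8: 54 < 66 holds -> x = 54 + 7 = 61, total = 236 + 61 = 297.
Iteration 9: 61 < 66 holds -> x = 61 + 7 = 68, total = 297 + 68 = 365.
Iteration 10: 68 < 66 fails; recursion stops.
SUM(x) = 5 + 12 + 19 + 26 + 33 + 40 + 47 + 54 + 61 + 68 = 365.

365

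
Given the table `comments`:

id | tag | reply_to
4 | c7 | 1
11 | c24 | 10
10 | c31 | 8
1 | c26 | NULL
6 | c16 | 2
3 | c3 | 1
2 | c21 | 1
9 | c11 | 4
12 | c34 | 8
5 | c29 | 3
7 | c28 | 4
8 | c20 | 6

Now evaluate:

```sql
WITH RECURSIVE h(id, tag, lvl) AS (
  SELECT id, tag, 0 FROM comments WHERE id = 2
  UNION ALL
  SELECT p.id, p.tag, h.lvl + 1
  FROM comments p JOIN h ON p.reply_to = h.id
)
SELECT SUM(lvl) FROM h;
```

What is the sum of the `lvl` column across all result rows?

Base: id=2 (c21) at lvl 0.
Iteration 1: rows with reply_to in {2} -> c16 (id 6, lvl 1).
Iteration 2: rows with reply_to in {6} -> c20 (id 8, lvl 2).
Iteration 3: rows with reply_to in {8} -> c31 (id 10, lvl 3), c34 (id 12, lvl 3).
Iteration 4: rows with reply_to in {10,12} -> c24 (id 11, lvl 4).
Iteration 5: no rows with reply_to in {11}; recursion stops.
SUM(lvl) = 0 + 1 + 2 + 3 + 3 + 4 = 13.

13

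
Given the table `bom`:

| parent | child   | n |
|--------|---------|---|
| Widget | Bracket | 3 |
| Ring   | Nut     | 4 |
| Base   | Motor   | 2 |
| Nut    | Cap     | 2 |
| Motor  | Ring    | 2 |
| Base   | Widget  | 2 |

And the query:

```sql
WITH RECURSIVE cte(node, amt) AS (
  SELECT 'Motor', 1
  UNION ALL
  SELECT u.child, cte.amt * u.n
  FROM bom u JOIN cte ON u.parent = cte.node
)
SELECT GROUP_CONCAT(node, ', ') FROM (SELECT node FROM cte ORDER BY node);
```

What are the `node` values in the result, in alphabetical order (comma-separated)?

Cap, Motor, Nut, Ring

Base: (Motor, amt=1).
Iteration 1: components of {Motor} -> Ring = 1*2 = 2.
Iteration 2: components of {Ring} -> Nut = 2*4 = 8.
Iteration 3: components of {Nut} -> Cap = 8*2 = 16.
Iteration 4: no further components; recursion stops.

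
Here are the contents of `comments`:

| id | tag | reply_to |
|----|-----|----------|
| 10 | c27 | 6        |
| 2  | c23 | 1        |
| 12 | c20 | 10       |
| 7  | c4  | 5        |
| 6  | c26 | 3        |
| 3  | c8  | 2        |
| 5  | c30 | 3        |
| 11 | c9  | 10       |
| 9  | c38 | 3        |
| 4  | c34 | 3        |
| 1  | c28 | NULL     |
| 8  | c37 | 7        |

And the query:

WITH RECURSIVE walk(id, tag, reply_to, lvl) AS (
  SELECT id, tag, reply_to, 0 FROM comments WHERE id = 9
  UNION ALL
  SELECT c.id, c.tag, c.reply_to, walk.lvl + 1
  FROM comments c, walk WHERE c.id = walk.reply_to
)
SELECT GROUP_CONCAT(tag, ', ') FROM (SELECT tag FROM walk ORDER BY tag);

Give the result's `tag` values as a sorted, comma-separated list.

c23, c28, c38, c8

Base: id=9 (c38), reply_to=3, lvl 0.
Iteration 1: join on id=3 -> c8 (id 3, reply_to=2, lvl 1).
Iteration 2: join on id=2 -> c23 (id 2, reply_to=1, lvl 2).
Iteration 3: join on id=1 -> c28 (id 1, reply_to=NULL, lvl 3).
Iteration 4: reply_to is NULL; no match; recursion stops.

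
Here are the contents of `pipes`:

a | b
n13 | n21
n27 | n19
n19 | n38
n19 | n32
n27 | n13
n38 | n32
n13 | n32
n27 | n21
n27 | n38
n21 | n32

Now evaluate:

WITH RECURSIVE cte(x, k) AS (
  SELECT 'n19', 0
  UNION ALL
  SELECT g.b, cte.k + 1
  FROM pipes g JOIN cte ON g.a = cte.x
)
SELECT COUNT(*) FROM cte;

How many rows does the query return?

Base: (n19, k=0).
Iteration 1: edges from {n19} -> (n32, k=1), (n38, k=1).
Iteration 2: edges from {n32,n38} -> (n32, k=2).
Iteration 3: no outgoing edges from {n32}; recursion stops.
Total rows emitted: 4.

4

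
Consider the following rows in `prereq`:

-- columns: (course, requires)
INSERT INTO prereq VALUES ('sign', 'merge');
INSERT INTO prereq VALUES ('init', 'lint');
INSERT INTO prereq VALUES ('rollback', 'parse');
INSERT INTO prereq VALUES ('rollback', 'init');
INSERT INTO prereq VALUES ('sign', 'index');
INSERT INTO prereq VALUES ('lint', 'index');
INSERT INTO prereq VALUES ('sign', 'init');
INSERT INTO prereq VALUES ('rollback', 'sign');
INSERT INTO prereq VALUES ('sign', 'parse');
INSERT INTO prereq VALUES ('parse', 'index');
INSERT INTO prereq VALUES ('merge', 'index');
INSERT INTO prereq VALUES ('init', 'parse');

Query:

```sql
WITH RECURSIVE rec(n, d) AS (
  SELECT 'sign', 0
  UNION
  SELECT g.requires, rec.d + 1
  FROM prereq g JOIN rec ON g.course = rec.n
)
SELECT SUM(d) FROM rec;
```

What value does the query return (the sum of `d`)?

Base: (sign, d=0).
Iteration 1: edges from {sign} -> (index, d=1), (init, d=1), (merge, d=1), (parse, d=1).
Iteration 2: edges from {index,init,merge,parse} -> (index, d=2), (lint, d=2), (parse, d=2). [UNION drops 1 duplicate row(s)]
Iteration 3: edges from {index,lint,parse} -> (index, d=3). [UNION drops 1 duplicate row(s)]
Iteration 4: no outgoing edges from {index}; recursion stops.
SUM(d) = 0 + 1 + 1 + 1 + 1 + 2 + 2 + 2 + 3 = 13.

13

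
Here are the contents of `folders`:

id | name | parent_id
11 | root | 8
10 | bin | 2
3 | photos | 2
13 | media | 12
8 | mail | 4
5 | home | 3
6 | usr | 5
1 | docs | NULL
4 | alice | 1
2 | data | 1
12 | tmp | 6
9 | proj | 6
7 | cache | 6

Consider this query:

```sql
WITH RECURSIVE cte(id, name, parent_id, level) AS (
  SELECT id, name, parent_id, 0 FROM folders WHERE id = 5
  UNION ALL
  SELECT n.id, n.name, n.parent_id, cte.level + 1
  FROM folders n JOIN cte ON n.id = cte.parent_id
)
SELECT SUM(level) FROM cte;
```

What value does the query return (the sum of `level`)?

6

Base: id=5 (home), parent_id=3, level 0.
Iteration 1: join on id=3 -> photos (id 3, parent_id=2, level 1).
Iteration 2: join on id=2 -> data (id 2, parent_id=1, level 2).
Iteration 3: join on id=1 -> docs (id 1, parent_id=NULL, level 3).
Iteration 4: parent_id is NULL; no match; recursion stops.
SUM(level) = 0 + 1 + 2 + 3 = 6.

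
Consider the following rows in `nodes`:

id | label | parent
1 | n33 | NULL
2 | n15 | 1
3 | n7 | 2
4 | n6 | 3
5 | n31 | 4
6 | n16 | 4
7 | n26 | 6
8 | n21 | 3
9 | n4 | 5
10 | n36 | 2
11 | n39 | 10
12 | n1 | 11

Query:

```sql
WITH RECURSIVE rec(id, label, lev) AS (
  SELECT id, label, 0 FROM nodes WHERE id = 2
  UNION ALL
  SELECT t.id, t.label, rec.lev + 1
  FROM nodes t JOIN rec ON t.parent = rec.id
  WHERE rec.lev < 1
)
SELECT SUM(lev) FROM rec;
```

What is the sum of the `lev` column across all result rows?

2

Base: id=2 (n15) at lev 0.
Iteration 1: rows with parent in {2} -> n7 (id 3, lev 1), n36 (id 10, lev 1).
Iteration 2: lev < 1 fails for all current rows; recursion stops.
SUM(lev) = 0 + 1 + 1 = 2.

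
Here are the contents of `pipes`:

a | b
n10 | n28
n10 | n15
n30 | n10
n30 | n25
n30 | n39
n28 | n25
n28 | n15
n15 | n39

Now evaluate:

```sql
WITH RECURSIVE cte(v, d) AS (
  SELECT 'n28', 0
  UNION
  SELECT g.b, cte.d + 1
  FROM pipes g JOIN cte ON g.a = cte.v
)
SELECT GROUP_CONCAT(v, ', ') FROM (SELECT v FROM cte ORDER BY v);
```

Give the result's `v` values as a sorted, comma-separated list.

n15, n25, n28, n39

Base: (n28, d=0).
Iteration 1: edges from {n28} -> (n15, d=1), (n25, d=1).
Iteration 2: edges from {n15,n25} -> (n39, d=2).
Iteration 3: no outgoing edges from {n39}; recursion stops.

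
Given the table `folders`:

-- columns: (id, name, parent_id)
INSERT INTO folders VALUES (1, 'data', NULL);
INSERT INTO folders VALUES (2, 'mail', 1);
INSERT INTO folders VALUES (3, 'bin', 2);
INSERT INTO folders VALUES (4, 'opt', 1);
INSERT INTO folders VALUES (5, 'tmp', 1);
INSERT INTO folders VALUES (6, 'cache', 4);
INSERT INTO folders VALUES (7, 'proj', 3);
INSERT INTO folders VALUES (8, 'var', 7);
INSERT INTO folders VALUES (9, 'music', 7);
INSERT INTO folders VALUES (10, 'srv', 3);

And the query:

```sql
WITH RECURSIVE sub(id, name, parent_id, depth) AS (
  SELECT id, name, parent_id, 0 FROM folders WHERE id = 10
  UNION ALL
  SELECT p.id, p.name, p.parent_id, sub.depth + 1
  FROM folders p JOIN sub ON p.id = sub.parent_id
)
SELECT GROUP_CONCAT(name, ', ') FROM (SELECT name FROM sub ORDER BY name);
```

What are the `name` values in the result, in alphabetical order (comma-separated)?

bin, data, mail, srv

Base: id=10 (srv), parent_id=3, depth 0.
Iteration 1: join on id=3 -> bin (id 3, parent_id=2, depth 1).
Iteration 2: join on id=2 -> mail (id 2, parent_id=1, depth 2).
Iteration 3: join on id=1 -> data (id 1, parent_id=NULL, depth 3).
Iteration 4: parent_id is NULL; no match; recursion stops.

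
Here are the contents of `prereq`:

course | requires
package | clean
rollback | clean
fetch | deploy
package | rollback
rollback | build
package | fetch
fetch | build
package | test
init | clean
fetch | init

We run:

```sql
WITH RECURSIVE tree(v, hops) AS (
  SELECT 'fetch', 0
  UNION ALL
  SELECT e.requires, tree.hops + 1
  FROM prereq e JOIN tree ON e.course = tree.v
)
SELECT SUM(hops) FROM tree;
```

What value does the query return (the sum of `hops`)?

5

Base: (fetch, hops=0).
Iteration 1: edges from {fetch} -> (build, hops=1), (deploy, hops=1), (init, hops=1).
Iteration 2: edges from {build,deploy,init} -> (clean, hops=2).
Iteration 3: no outgoing edges from {clean}; recursion stops.
SUM(hops) = 0 + 1 + 1 + 1 + 2 = 5.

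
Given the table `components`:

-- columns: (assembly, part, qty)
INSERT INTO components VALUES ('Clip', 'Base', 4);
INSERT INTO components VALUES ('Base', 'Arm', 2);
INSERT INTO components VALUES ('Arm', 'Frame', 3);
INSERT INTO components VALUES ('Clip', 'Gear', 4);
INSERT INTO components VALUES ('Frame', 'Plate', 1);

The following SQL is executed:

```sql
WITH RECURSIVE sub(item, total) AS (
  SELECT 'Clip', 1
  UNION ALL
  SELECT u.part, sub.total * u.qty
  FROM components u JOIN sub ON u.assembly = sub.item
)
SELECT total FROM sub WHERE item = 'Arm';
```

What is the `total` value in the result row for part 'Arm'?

Base: (Clip, total=1).
Iteration 1: components of {Clip} -> Base = 1*4 = 4, Gear = 1*4 = 4.
Iteration 2: components of {Base,Gear} -> Arm = 4*2 = 8.
Iteration 3: components of {Arm} -> Frame = 8*3 = 24.
Iteration 4: components of {Frame} -> Plate = 24*1 = 24.
Iteration 5: no further components; recursion stops.

8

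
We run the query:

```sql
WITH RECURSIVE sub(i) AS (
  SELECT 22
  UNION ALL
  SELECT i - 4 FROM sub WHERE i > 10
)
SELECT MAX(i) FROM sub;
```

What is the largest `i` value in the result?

Base: i=22.
Iteration 1: 22 > 10 holds -> i = 22 - 4 = 18.
Iteration 2: 18 > 10 holds -> i = 18 - 4 = 14.
Iteration 3: 14 > 10 holds -> i = 14 - 4 = 10.
Iteration 4: 10 > 10 fails; recursion stops.
i values: 22, 18, 14, 10; the maximum is 22.

22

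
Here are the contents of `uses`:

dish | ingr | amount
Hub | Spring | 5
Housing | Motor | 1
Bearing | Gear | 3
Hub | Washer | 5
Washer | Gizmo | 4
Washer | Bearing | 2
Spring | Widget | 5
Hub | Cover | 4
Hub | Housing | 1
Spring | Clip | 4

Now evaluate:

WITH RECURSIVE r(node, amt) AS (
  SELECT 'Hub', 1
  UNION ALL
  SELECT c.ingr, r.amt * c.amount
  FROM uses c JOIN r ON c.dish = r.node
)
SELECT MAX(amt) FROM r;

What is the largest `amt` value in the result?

Base: (Hub, amt=1).
Iteration 1: components of {Hub} -> Cover = 1*4 = 4, Housing = 1*1 = 1, Spring = 1*5 = 5, Washer = 1*5 = 5.
Iteration 2: components of {Cover,Housing,Spring,Washer} -> Bearing = 5*2 = 10, Clip = 5*4 = 20, Gizmo = 5*4 = 20, Motor = 1*1 = 1, Widget = 5*5 = 25.
Iteration 3: components of {Bearing,Clip,Gizmo,Motor,Widget} -> Gear = 10*3 = 30.
Iteration 4: no further components; recursion stops.
amt values: 1, 5, 5, 4, 1, 20, 10, 25, 20, 1, 30; the maximum is 30.

30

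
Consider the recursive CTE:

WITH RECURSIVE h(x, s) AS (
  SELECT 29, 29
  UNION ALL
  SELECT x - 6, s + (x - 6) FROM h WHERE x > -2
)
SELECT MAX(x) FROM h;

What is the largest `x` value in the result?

Base: x=29, s=29.
Iteration 1: 29 > -2 holds -> x = 29 - 6 = 23, s = 29 + 23 = 52.
Iteration 2: 23 > -2 holds -> x = 23 - 6 = 17, s = 52 + 17 = 69.
Iteration 3: 17 > -2 holds -> x = 17 - 6 = 11, s = 69 + 11 = 80.
Iteration 4: 11 > -2 holds -> x = 11 - 6 = 5, s = 80 + 5 = 85.
Iteration 5: 5 > -2 holds -> x = 5 - 6 = -1, s = 85 + -1 = 84.
Iteration 6: -1 > -2 holds -> x = -1 - 6 = -7, s = 84 + -7 = 77.
Iteration 7: -7 > -2 fails; recursion stops.
x values: 29, 23, 17, 11, 5, -1, -7; the maximum is 29.

29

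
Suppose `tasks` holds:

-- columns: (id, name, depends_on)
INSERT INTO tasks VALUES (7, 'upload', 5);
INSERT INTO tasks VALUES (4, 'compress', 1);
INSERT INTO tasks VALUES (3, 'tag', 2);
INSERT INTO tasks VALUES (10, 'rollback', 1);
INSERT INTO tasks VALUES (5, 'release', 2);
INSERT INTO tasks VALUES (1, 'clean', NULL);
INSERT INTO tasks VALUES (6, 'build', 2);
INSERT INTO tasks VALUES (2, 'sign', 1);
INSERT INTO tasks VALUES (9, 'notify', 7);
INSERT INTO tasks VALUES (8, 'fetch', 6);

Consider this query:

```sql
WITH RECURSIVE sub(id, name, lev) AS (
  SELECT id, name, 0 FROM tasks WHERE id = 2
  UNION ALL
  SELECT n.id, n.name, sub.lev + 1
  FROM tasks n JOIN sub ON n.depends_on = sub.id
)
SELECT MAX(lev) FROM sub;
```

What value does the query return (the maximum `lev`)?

3

Base: id=2 (sign) at lev 0.
Iteration 1: rows with depends_on in {2} -> tag (id 3, lev 1), release (id 5, lev 1), build (id 6, lev 1).
Iteration 2: rows with depends_on in {3,5,6} -> upload (id 7, lev 2), fetch (id 8, lev 2).
Iteration 3: rows with depends_on in {7,8} -> notify (id 9, lev 3).
Iteration 4: no rows with depends_on in {9}; recursion stops.
lev values: 0, 1, 1, 1, 2, 2, 3; the maximum is 3.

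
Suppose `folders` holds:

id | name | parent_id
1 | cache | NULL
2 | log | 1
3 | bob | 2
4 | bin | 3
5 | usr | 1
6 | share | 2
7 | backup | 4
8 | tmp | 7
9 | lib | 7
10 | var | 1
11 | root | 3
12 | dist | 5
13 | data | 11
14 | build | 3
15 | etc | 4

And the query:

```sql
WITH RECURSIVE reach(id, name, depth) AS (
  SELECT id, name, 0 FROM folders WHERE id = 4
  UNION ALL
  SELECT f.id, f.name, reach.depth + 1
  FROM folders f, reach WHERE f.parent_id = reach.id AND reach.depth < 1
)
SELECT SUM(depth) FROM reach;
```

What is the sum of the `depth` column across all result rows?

2

Base: id=4 (bin) at depth 0.
Iteration 1: rows with parent_id in {4} -> backup (id 7, depth 1), etc (id 15, depth 1).
Iteration 2: depth < 1 fails for all current rows; recursion stops.
SUM(depth) = 0 + 1 + 1 = 2.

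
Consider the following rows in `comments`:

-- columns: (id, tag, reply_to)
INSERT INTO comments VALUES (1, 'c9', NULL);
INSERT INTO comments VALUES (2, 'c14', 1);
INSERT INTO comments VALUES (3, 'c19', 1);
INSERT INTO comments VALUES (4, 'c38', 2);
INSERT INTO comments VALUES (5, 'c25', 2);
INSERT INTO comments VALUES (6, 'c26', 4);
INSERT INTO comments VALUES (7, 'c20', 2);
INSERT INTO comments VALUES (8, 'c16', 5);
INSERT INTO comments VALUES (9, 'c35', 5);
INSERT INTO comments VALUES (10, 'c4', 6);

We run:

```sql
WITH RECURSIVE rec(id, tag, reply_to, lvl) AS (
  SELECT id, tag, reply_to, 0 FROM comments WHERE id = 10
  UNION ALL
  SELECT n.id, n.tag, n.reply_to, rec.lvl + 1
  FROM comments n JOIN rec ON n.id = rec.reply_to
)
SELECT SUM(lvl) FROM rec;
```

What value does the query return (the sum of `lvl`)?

10

Base: id=10 (c4), reply_to=6, lvl 0.
Iteration 1: join on id=6 -> c26 (id 6, reply_to=4, lvl 1).
Iteration 2: join on id=4 -> c38 (id 4, reply_to=2, lvl 2).
Iteration 3: join on id=2 -> c14 (id 2, reply_to=1, lvl 3).
Iteration 4: join on id=1 -> c9 (id 1, reply_to=NULL, lvl 4).
Iteration 5: reply_to is NULL; no match; recursion stops.
SUM(lvl) = 0 + 1 + 2 + 3 + 4 = 10.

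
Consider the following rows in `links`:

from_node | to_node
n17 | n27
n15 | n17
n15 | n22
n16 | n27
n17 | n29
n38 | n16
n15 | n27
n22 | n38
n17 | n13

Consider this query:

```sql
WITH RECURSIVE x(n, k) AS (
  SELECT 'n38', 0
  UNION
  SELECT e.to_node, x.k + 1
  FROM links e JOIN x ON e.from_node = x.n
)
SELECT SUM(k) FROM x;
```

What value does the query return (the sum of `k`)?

3

Base: (n38, k=0).
Iteration 1: edges from {n38} -> (n16, k=1).
Iteration 2: edges from {n16} -> (n27, k=2).
Iteration 3: no outgoing edges from {n27}; recursion stops.
SUM(k) = 0 + 1 + 2 = 3.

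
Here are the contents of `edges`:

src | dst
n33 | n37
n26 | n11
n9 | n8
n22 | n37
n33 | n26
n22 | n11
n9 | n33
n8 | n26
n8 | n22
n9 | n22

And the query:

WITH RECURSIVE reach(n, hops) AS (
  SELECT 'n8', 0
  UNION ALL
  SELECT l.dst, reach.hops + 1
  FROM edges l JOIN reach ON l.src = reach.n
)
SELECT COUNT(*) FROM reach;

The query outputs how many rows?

Base: (n8, hops=0).
Iteration 1: edges from {n8} -> (n22, hops=1), (n26, hops=1).
Iteration 2: edges from {n22,n26} -> (n11, hops=2) x2, (n37, hops=2). [UNION ALL keeps all 3 new rows, including repeats]
Iteration 3: no outgoing edges from {n11,n37}; recursion stops.
Total rows emitted: 6.

6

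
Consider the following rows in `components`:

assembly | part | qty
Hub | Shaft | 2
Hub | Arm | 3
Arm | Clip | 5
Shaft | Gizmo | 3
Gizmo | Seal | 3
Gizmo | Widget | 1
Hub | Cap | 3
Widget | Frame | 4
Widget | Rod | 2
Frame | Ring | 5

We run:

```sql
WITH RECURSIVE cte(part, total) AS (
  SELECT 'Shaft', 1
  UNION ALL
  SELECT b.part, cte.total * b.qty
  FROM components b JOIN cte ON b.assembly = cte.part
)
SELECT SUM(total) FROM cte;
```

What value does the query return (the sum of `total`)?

94

Base: (Shaft, total=1).
Iteration 1: components of {Shaft} -> Gizmo = 1*3 = 3.
Iteration 2: components of {Gizmo} -> Seal = 3*3 = 9, Widget = 3*1 = 3.
Iteration 3: components of {Seal,Widget} -> Frame = 3*4 = 12, Rod = 3*2 = 6.
Iteration 4: components of {Frame,Rod} -> Ring = 12*5 = 60.
Iteration 5: no further components; recursion stops.
SUM(total) = 1 + 3 + 9 + 3 + 12 + 6 + 60 = 94.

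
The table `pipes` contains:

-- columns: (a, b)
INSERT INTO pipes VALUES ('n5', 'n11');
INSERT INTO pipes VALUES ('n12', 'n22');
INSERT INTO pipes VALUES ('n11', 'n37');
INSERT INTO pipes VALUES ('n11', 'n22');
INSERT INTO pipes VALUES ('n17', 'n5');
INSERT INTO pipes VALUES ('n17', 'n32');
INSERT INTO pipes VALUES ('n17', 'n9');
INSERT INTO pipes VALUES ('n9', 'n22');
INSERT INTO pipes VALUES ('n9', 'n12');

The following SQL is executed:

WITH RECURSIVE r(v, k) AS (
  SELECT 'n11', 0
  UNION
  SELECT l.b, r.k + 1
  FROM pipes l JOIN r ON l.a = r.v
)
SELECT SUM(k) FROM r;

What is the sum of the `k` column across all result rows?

2

Base: (n11, k=0).
Iteration 1: edges from {n11} -> (n22, k=1), (n37, k=1).
Iteration 2: no outgoing edges from {n22,n37}; recursion stops.
SUM(k) = 0 + 1 + 1 = 2.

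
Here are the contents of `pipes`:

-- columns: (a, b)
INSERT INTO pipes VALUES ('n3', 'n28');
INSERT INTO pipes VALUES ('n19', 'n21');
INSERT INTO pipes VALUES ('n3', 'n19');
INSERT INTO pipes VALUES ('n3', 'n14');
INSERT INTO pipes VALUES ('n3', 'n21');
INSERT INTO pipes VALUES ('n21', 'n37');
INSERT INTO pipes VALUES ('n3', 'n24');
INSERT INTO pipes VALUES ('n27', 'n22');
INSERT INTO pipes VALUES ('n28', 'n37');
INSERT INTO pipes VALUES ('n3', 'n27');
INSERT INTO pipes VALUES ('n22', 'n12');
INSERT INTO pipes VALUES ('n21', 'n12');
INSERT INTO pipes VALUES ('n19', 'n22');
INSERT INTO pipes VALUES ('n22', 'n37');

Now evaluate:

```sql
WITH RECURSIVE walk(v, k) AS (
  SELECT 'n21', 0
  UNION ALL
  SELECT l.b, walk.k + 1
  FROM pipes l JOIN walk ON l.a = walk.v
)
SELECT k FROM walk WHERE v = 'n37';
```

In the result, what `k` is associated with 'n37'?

1

Base: (n21, k=0).
Iteration 1: edges from {n21} -> (n12, k=1), (n37, k=1).
Iteration 2: no outgoing edges from {n12,n37}; recursion stops.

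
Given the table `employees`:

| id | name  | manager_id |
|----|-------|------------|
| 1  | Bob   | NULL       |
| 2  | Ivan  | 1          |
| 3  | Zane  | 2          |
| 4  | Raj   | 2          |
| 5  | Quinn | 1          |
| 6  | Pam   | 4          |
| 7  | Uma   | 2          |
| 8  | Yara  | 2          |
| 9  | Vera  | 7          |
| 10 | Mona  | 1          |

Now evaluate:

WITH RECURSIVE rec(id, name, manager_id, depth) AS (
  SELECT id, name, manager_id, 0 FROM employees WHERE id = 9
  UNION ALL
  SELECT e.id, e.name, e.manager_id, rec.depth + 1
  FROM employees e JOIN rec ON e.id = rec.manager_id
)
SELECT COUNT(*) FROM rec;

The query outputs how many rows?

4

Base: id=9 (Vera), manager_id=7, depth 0.
Iteration 1: join on id=7 -> Uma (id 7, manager_id=2, depth 1).
Iteration 2: join on id=2 -> Ivan (id 2, manager_id=1, depth 2).
Iteration 3: join on id=1 -> Bob (id 1, manager_id=NULL, depth 3).
Iteration 4: manager_id is NULL; no match; recursion stops.
Total rows emitted: 4.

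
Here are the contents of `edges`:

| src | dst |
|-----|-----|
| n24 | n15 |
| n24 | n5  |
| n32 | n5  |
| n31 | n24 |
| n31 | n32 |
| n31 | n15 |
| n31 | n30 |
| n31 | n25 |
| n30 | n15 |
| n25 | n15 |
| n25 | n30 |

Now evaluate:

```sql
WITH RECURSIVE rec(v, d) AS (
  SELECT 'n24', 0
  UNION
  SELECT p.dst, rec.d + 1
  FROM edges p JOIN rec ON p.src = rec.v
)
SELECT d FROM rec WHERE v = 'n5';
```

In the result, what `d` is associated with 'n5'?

1

Base: (n24, d=0).
Iteration 1: edges from {n24} -> (n15, d=1), (n5, d=1).
Iteration 2: no outgoing edges from {n15,n5}; recursion stops.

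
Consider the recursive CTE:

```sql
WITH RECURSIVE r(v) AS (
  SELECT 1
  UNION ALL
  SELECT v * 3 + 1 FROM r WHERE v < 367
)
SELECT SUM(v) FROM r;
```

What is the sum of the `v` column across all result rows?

1636

Base: v=1.
Iteration 1: 1 < 367 holds -> v = 1 * 3 + 1 = 4.
Iteration 2: 4 < 367 holds -> v = 4 * 3 + 1 = 13.
Iteration 3: 13 < 367 holds -> v = 13 * 3 + 1 = 40.
Iteration 4: 40 < 367 holds -> v = 40 * 3 + 1 = 121.
Iteration 5: 121 < 367 holds -> v = 121 * 3 + 1 = 364.
Iteration 6: 364 < 367 holds -> v = 364 * 3 + 1 = 1093.
Iteration 7: 1093 < 367 fails; recursion stops.
SUM(v) = 1 + 4 + 13 + 40 + 121 + 364 + 1093 = 1636.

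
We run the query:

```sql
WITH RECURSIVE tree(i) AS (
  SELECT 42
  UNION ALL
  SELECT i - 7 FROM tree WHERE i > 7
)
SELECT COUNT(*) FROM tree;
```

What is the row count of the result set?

Base: i=42.
Iteration 1: 42 > 7 holds -> i = 42 - 7 = 35.
Iteration 2: 35 > 7 holds -> i = 35 - 7 = 28.
Iteration 3: 28 > 7 holds -> i = 28 - 7 = 21.
Iteration 4: 21 > 7 holds -> i = 21 - 7 = 14.
Iteration 5: 14 > 7 holds -> i = 14 - 7 = 7.
Iteration 6: 7 > 7 fails; recursion stops.
Total rows emitted: 6.

6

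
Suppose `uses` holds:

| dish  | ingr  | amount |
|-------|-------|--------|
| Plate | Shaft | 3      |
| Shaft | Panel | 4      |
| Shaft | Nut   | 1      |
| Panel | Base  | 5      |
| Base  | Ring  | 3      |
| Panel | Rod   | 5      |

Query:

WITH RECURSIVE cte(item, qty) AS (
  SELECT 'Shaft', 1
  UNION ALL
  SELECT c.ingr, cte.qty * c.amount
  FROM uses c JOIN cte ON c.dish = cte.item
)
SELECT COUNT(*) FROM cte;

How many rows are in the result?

6

Base: (Shaft, qty=1).
Iteration 1: components of {Shaft} -> Nut = 1*1 = 1, Panel = 1*4 = 4.
Iteration 2: components of {Nut,Panel} -> Base = 4*5 = 20, Rod = 4*5 = 20.
Iteration 3: components of {Base,Rod} -> Ring = 20*3 = 60.
Iteration 4: no further components; recursion stops.
Total rows emitted: 6.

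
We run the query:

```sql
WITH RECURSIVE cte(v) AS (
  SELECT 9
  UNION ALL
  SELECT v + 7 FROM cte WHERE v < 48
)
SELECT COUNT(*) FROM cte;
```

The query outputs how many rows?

Base: v=9.
Iteration 1: 9 < 48 holds -> v = 9 + 7 = 16.
Iteration 2: 16 < 48 holds -> v = 16 + 7 = 23.
Iteration 3: 23 < 48 holds -> v = 23 + 7 = 30.
Iteration 4: 30 < 48 holds -> v = 30 + 7 = 37.
Iteration 5: 37 < 48 holds -> v = 37 + 7 = 44.
Iteration 6: 44 < 48 holds -> v = 44 + 7 = 51.
Iteration 7: 51 < 48 fails; recursion stops.
Total rows emitted: 7.

7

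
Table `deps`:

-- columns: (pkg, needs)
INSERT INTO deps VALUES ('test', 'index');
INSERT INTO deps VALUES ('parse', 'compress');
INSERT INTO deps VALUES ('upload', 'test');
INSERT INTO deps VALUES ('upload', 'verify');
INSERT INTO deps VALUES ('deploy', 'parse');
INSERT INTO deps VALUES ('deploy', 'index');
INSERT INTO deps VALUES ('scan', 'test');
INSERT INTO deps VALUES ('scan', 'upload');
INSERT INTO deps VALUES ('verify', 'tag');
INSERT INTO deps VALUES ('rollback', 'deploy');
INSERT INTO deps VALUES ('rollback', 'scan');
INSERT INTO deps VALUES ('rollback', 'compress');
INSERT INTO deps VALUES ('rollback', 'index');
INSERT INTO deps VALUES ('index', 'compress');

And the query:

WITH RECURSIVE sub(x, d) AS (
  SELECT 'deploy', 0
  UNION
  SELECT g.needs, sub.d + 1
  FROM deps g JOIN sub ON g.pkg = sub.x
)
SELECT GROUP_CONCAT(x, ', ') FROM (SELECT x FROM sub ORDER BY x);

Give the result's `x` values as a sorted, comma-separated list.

Base: (deploy, d=0).
Iteration 1: edges from {deploy} -> (index, d=1), (parse, d=1).
Iteration 2: edges from {index,parse} -> (compress, d=2). [UNION drops 1 duplicate row(s)]
Iteration 3: no outgoing edges from {compress}; recursion stops.

compress, deploy, index, parse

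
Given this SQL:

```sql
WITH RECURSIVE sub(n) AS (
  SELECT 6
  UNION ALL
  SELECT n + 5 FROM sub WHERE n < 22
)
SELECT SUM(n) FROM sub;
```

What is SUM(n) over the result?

Base: n=6.
Iteration 1: 6 < 22 holds -> n = 6 + 5 = 11.
Iteration 2: 11 < 22 holds -> n = 11 + 5 = 16.
Iteration 3: 16 < 22 holds -> n = 16 + 5 = 21.
Iteration 4: 21 < 22 holds -> n = 21 + 5 = 26.
Iteration 5: 26 < 22 fails; recursion stops.
SUM(n) = 6 + 11 + 16 + 21 + 26 = 80.

80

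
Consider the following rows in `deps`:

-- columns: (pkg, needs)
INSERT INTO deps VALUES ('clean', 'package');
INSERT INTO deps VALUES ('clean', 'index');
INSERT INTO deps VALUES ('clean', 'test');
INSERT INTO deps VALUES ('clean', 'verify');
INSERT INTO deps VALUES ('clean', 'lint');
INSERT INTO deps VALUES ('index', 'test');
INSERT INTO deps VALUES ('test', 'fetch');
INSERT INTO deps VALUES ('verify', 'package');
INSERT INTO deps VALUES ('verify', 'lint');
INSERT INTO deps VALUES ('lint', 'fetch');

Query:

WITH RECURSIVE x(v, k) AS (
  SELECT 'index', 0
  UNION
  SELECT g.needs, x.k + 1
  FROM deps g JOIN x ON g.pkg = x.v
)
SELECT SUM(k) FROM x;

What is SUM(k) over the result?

Base: (index, k=0).
Iteration 1: edges from {index} -> (test, k=1).
Iteration 2: edges from {test} -> (fetch, k=2).
Iteration 3: no outgoing edges from {fetch}; recursion stops.
SUM(k) = 0 + 1 + 2 = 3.

3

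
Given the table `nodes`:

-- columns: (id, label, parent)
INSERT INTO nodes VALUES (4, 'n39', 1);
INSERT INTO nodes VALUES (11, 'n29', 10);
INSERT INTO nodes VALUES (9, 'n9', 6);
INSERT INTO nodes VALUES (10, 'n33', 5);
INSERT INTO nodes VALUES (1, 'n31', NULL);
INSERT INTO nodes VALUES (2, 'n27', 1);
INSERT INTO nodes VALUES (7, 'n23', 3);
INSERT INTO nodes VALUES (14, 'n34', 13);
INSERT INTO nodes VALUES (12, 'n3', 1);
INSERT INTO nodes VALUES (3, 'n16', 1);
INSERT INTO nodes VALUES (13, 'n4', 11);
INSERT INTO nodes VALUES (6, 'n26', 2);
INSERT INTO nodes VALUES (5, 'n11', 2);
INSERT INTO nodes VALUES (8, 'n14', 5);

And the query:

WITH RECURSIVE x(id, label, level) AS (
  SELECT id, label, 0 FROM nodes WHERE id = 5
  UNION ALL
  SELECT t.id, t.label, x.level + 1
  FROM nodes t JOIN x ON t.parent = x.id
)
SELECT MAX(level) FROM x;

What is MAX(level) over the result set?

Base: id=5 (n11) at level 0.
Iteration 1: rows with parent in {5} -> n14 (id 8, level 1), n33 (id 10, level 1).
Iteration 2: rows with parent in {8,10} -> n29 (id 11, level 2).
Iteration 3: rows with parent in {11} -> n4 (id 13, level 3).
Iteration 4: rows with parent in {13} -> n34 (id 14, level 4).
Iteration 5: no rows with parent in {14}; recursion stops.
level values: 0, 1, 1, 2, 3, 4; the maximum is 4.

4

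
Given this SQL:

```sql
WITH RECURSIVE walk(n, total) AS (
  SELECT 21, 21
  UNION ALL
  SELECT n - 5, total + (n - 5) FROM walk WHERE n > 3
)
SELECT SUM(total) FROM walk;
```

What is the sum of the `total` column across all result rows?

Base: n=21, total=21.
Iteration 1: 21 > 3 holds -> n = 21 - 5 = 16, total = 21 + 16 = 37.
Iteration 2: 16 > 3 holds -> n = 16 - 5 = 11, total = 37 + 11 = 48.
Iteration 3: 11 > 3 holds -> n = 11 - 5 = 6, total = 48 + 6 = 54.
Iteration 4: 6 > 3 holds -> n = 6 - 5 = 1, total = 54 + 1 = 55.
Iteration 5: 1 > 3 fails; recursion stops.
SUM(total) = 21 + 37 + 48 + 54 + 55 = 215.

215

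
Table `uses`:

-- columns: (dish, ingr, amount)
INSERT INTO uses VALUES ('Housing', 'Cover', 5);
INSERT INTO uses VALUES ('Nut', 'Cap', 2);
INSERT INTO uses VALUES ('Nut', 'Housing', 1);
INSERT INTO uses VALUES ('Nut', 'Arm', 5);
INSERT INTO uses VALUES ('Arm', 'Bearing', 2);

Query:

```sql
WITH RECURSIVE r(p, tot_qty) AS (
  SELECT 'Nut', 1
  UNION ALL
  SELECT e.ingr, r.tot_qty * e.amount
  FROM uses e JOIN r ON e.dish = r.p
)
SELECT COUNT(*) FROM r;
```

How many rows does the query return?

6

Base: (Nut, tot_qty=1).
Iteration 1: components of {Nut} -> Arm = 1*5 = 5, Cap = 1*2 = 2, Housing = 1*1 = 1.
Iteration 2: components of {Arm,Cap,Housing} -> Bearing = 5*2 = 10, Cover = 1*5 = 5.
Iteration 3: no further components; recursion stops.
Total rows emitted: 6.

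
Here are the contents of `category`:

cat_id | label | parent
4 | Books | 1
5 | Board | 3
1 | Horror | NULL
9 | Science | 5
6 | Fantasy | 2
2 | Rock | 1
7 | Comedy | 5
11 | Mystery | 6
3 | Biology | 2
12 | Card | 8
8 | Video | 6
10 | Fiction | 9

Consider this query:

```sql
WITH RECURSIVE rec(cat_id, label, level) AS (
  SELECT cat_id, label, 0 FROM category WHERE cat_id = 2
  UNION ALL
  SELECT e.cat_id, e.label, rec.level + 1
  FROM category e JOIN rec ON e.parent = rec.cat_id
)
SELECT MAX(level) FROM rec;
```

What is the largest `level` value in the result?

Base: cat_id=2 (Rock) at level 0.
Iteration 1: rows with parent in {2} -> Biology (id 3, level 1), Fantasy (id 6, level 1).
Iteration 2: rows with parent in {3,6} -> Board (id 5, level 2), Video (id 8, level 2), Mystery (id 11, level 2).
Iteration 3: rows with parent in {5,8,11} -> Comedy (id 7, level 3), Science (id 9, level 3), Card (id 12, level 3).
Iteration 4: rows with parent in {7,9,12} -> Fiction (id 10, level 4).
Iteration 5: no rows with parent in {10}; recursion stops.
level values: 0, 1, 1, 2, 2, 2, 3, 3, 3, 4; the maximum is 4.

4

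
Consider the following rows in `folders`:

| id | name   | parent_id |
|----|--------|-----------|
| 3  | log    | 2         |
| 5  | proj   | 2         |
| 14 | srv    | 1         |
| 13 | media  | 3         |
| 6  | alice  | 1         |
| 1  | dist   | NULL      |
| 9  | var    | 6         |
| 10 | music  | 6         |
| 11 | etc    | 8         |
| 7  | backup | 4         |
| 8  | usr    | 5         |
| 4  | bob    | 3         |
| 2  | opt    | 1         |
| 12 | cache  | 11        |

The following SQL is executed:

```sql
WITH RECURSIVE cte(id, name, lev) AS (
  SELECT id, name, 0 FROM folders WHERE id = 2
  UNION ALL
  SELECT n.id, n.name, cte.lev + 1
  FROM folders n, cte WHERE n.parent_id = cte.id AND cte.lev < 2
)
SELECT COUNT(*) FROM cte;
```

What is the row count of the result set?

6

Base: id=2 (opt) at lev 0.
Iteration 1: rows with parent_id in {2} -> log (id 3, lev 1), proj (id 5, lev 1).
Iteration 2: rows with parent_id in {3,5} -> bob (id 4, lev 2), usr (id 8, lev 2), media (id 13, lev 2).
Iteration 3: lev < 2 fails for all current rows; recursion stops.
Total rows emitted: 6.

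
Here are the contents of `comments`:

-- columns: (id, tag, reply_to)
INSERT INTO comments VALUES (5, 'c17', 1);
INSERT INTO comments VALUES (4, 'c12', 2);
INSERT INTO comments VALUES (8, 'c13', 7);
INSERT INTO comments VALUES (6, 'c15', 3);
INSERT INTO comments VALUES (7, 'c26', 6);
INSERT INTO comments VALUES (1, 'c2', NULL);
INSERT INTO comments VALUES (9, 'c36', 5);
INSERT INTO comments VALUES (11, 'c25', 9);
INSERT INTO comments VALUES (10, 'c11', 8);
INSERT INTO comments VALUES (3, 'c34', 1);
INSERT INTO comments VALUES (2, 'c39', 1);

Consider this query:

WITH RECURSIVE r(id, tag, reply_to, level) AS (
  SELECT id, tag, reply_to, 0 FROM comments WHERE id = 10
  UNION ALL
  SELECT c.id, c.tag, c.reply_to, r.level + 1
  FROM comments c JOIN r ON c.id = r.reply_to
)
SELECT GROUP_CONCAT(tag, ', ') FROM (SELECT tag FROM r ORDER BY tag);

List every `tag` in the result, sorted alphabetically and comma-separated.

Base: id=10 (c11), reply_to=8, level 0.
Iteration 1: join on id=8 -> c13 (id 8, reply_to=7, level 1).
Iteration 2: join on id=7 -> c26 (id 7, reply_to=6, level 2).
Iteration 3: join on id=6 -> c15 (id 6, reply_to=3, level 3).
Iteration 4: join on id=3 -> c34 (id 3, reply_to=1, level 4).
Iteration 5: join on id=1 -> c2 (id 1, reply_to=NULL, level 5).
Iteration 6: reply_to is NULL; no match; recursion stops.

c11, c13, c15, c2, c26, c34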